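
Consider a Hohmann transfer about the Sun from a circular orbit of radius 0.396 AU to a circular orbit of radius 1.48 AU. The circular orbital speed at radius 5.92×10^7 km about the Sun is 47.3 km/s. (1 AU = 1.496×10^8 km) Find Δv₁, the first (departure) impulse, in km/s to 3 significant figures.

From the circular-orbit relation v² = μ/r at r = 5.92×10^7 km: μ = v²r = (47.3)² × 5.92×10^7 = 1.32448×10^11 km³/s².
In km: r₁ = 0.396 × 1.496×10^8 = 5.92416×10^7 km; r₂ = 1.48 × 1.496×10^8 = 2.21408×10^8 km.
Semi-major axis of the transfer orbit: a_t = (5.92416×10^7 + 2.21408×10^8)/2 = 1.403248×10^8 km.
On the circular orbit at r = 5.92416×10^7 km, v_c = √(μ/r) = 47.28 km/s.
Transfer-orbit speed at the same r (vis-viva, a = a_t): v_t = √[μ(2/r − 1/a_t)] = 59.39 km/s.
Δv₁ = |v_t − v_c| = |59.39 − 47.28| = 12.11 km/s.

Δv₁ = 12.1 km/s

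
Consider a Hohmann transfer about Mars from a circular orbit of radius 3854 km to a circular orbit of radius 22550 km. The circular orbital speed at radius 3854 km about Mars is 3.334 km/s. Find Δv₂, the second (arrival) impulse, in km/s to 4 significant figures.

Δv₂ = 0.6336 km/s

From the circular-orbit relation v² = μ/r at r = 3854 km: μ = v²r = (3.334)² × 3854 = 42839.4 km³/s².
Transfer-ellipse semi-major axis a_t = (r₁ + r₂)/2 = (3854 + 22550)/2 = 13202 km.
On the circular orbit at r = 22550 km, v_c = √(μ/r) = 1.3783 km/s.
Vis-viva on the transfer ellipse at r = 22550 km gives v_t = √[μ(2/r − 1/a_t)] = 0.74470 km/s.
Δv₂ = |v_t − v_c| = |0.74470 − 1.3783| = 0.6336 km/s.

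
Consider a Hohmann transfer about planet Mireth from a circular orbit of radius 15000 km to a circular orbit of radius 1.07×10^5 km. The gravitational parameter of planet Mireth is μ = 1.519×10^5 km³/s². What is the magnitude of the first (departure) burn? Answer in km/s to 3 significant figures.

Semi-major axis of the transfer orbit: a_t = (15000 + 1.070×10^5)/2 = 61000 km.
On the circular orbit at r = 15000 km, v_c = √(μ/r) = 3.1822 km/s.
Transfer-orbit speed at the same r (vis-viva, a = a_t): v_t = √[μ(2/r − 1/a_t)] = 4.2146 km/s.
Δv₁ = |v_t − v_c| = |4.2146 − 3.1822| = 1.032 km/s.

Δv₁ = 1.03 km/s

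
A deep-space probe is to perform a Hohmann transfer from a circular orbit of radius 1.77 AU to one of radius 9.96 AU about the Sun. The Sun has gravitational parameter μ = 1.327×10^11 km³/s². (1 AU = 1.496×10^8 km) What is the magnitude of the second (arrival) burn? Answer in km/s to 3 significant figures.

Δv₂ = 4.25 km/s

In km: r₁ = 1.77 × 1.496×10^8 = 2.64792×10^8 km; r₂ = 9.96 × 1.496×10^8 = 1.490016×10^9 km.
The Hohmann ellipse has a_t = (r₁ + r₂)/2 = 8.77404×10^8 km.
On the circular orbit at r = 1.490016×10^9 km, v_c = √(μ/r) = 9.437 km/s.
Vis-viva on the transfer ellipse at r = 1.490016×10^9 km gives v_t = √[μ(2/r − 1/a_t)] = 5.184 km/s.
Δv₂ = |v_t − v_c| = |5.184 − 9.437| = 4.253 km/s.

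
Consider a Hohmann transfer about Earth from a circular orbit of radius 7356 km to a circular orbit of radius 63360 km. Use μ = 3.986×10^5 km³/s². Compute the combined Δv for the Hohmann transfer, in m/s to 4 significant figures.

Δv = 3857 m/s

The Hohmann ellipse has a_t = (r₁ + r₂)/2 = 35358 km.
Circular speed at r₁: v₁ = √(μ/r₁) = √(3.986×10^5/7356) = 7.361 km/s.
On the transfer ellipse at r₁, v² = μ(2/r − 1/a) gives v_p = √[μ(2/r₁ − 1/a_t)] = 9.854 km/s.
First burn Δv₁ = |v_p − v₁| = 2.493 km/s.
Circular speed at r₂: v₂ = √(μ/r₂) = 2.508 km/s.
Transfer-orbit speed at r₂: v_a = √[μ(2/r₂ − 1/a_t)] = 1.144 km/s.
Second burn Δv₂ = |v₂ − v_a| = 1.364 km/s.
Δv = Δv₁ + Δv₂ = 2.493 + 1.364 = 3.857 km/s.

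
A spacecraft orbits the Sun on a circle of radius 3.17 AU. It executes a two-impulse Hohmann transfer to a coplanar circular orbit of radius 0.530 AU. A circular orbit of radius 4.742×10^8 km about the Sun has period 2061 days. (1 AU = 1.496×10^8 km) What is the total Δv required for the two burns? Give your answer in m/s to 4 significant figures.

Δv = 20420 m/s

From Kepler's third law T² = 4π²r³/μ at r = 4.742×10^8 km, T = 2061 days = 2061 × 86400 s = 1.780704×10^8 s: μ = 4π²r³/T² = 1.32758×10^11 km³/s².
In km: r₁ = 3.17 × 1.496×10^8 = 4.74232×10^8 km; r₂ = 0.530 × 1.496×10^8 = 7.9288×10^7 km.
Transfer-ellipse semi-major axis a_t = (r₁ + r₂)/2 = (4.74232×10^8 + 7.9288×10^7)/2 = 2.7676×10^8 km.
At r₁ the circular-orbit speed is v₁ = √(μ/r₁) = 16.7315 km/s.
On the transfer ellipse at r₁, vis-viva equation gives v_a = √[μ(2/r₁ − 1/a_t)] = 8.95544 km/s.
First burn Δv₁ = |v_a − v₁| = 7.776 km/s.
Circular speed at r₂: v₂ = √(μ/r₂) = 40.92 km/s.
Transfer-orbit speed at r₂: v_p = √[μ(2/r₂ − 1/a_t)] = 53.56 km/s.
Second burn Δv₂ = |v₂ − v_p| = 12.64 km/s.
Δv = Δv₁ + Δv₂ = 7.776 + 12.64 = 20.42 km/s.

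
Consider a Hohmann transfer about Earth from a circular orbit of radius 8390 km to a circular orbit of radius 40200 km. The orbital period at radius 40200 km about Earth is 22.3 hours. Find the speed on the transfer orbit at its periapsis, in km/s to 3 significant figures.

v = 8.86 km/s

From Kepler's third law T² = 4π²r³/μ at r = 40200 km, T = 22.3 hours = 22.3 × 3600 s = 80280 s: μ = 4π²r³/T² = 3.97945×10^5 km³/s².
The Hohmann ellipse has a_t = (r₁ + r₂)/2 = 24295 km.
The periapsis of the transfer ellipse is at r = 8390 km.
Vis-viva: v = √[μ(2/r − 1/a_t)] = √[3.97945×10^5 × (2/8390 − 1/24295)] = 8.859 km/s.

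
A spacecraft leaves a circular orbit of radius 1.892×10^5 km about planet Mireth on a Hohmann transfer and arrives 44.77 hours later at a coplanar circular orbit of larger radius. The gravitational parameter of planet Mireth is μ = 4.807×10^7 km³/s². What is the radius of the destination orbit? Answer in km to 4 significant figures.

r₂ = 8.148×10^5 km

Transfer time t = 44.77 hours = 1.61172×10^5 s, and t = π√(a_t³/μ).
So a_t = (μ t²/π²)^(1/3) = (4.807×10^7 × (1.61172×10^5)² / π²)^(1/3) = 5.0202×10^5 km.
Since a_t = (r₁ + r₂)/2, r₂ = 2a_t − r₁ = 2×5.0202×10^5 − 1.892×10^5 = 8.1484×10^5 km.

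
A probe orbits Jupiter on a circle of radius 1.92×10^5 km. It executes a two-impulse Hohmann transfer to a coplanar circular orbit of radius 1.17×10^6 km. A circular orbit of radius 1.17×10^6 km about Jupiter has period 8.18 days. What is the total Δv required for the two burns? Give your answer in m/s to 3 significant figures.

From Kepler's third law T² = 4π²r³/μ at r = 1.17×10^6 km, T = 8.18 days = 8.18 × 86400 s = 7.06752×10^5 s: μ = 4π²r³/T² = 1.26585×10^8 km³/s².
The Hohmann ellipse has a_t = (r₁ + r₂)/2 = 6.810×10^5 km.
At r₁ the circular-orbit speed is v₁ = √(μ/r₁) = 25.677 km/s.
Transfer-orbit speed at r₁ (vis-viva equation): v_p = √[μ(2/r₁ − 1/a_t)] = 33.656 km/s.
First burn Δv₁ = |v_p − v₁| = 7.979 km/s.
Circular speed at r₂: v₂ = √(μ/r₂) = 10.402 km/s.
Transfer-orbit speed at r₂: v_a = √[μ(2/r₂ − 1/a_t)] = 5.5230 km/s.
Second burn Δv₂ = |v₂ − v_a| = 4.879 km/s.
Total Δv = Δv₁ + Δv₂ = 12.86 km/s.

Δv = 12900 m/s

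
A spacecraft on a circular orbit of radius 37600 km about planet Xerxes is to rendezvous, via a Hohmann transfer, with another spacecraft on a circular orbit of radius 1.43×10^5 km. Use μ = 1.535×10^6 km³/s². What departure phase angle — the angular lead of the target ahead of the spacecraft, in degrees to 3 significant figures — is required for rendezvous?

The Hohmann ellipse has a_t = (r₁ + r₂)/2 = 90300 km.
Transfer time t = π√(a_t³/μ) = 68810 s.
The target's mean motion on its circular orbit is ω₂ = √(μ/r₂³) = 2.291×10^-5 rad/s.
Angle swept by the target during transfer: ω₂·t = 1.5764 rad = 90.32°.
The spacecraft traverses 180° on the transfer ellipse, so the target must lead by 180° − 90.32° = 89.7°.

φ = 89.7°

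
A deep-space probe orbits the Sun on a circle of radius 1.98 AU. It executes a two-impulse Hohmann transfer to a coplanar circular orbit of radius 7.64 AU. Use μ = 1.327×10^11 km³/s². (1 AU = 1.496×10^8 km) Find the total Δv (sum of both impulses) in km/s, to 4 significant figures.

In km: r₁ = 1.98 × 1.496×10^8 = 2.96208×10^8 km; r₂ = 7.64 × 1.496×10^8 = 1.142944×10^9 km.
The Hohmann ellipse has a_t = (r₁ + r₂)/2 = 7.19576×10^8 km.
At r₁ the circular-orbit speed is v₁ = √(μ/r₁) = 21.1659 km/s.
Transfer-orbit speed at r₁ (vis-viva): v_p = √[μ(2/r₁ − 1/a_t)] = 26.6754 km/s.
First burn Δv₁ = |v_p − v₁| = 5.5095 km/s.
At r₂, v₂ = √(μ/r₂) = 10.77514 km/s.
Transfer-orbit speed at r₂: v_a = √[μ(2/r₂ − 1/a_t)] = 6.913262 km/s.
Second burn Δv₂ = |v₂ − v_a| = 3.8619 km/s.
Total Δv = Δv₁ + Δv₂ = 9.371 km/s.

Δv = 9.371 km/s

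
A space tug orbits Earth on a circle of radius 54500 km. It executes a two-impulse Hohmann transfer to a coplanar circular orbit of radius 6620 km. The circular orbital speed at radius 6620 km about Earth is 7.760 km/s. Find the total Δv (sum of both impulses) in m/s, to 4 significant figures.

Δv = 4049 m/s

From the circular-orbit relation v² = μ/r at r = 6620 km: μ = v²r = (7.760)² × 6620 = 3.98641×10^5 km³/s².
Semi-major axis of the transfer orbit: a_t = (54500 + 6620)/2 = 30560 km.
At r₁ the circular-orbit speed is v₁ = √(μ/r₁) = 2.705 km/s.
Transfer-orbit speed at r₁ (vis-viva equation): v_a = √[μ(2/r₁ − 1/a_t)] = 1.259 km/s.
First burn Δv₁ = |v_a − v₁| = 1.446 km/s.
Circular speed at r₂: v₂ = √(μ/r₂) = 7.7600 km/s.
Transfer-orbit speed at r₂: v_p = √[μ(2/r₂ − 1/a_t)] = 10.363 km/s.
Second burn Δv₂ = |v₂ − v_p| = 2.603 km/s.
Δv = Δv₁ + Δv₂ = 1.446 + 2.603 = 4.049 km/s.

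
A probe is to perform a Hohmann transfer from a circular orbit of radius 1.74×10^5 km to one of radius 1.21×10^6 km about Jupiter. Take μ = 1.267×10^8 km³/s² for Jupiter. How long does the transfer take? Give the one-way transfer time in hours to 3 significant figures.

Semi-major axis of the transfer orbit: a_t = (1.740×10^5 + 1.210×10^6)/2 = 6.920×10^5 km.
By Kepler's third law the transfer-orbit period is T = 2π√(a_t³/μ), so t = T/2 = 1.607×10^5 s.
Converting: 1.607×10^5 s ÷ 3600 s/hour = 44.6 hours.

t = 44.6 hours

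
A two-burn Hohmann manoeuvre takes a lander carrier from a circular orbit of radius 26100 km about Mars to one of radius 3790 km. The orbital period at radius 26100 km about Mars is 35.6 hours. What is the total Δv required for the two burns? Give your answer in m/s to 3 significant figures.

From Kepler's third law T² = 4π²r³/μ at r = 26100 km, T = 35.6 hours = 35.6 × 3600 s = 1.2816×10^5 s: μ = 4π²r³/T² = 42734.3 km³/s².
Semi-major axis of the transfer orbit: a_t = (26100 + 3790)/2 = 14945 km.
Circular speed at r₁: v₁ = √(μ/r₁) = √(42734.3/26100) = 1.2796 km/s.
Transfer-orbit speed at r₁ (vis-viva): v_a = √[μ(2/r₁ − 1/a_t)] = 0.64438 km/s.
First burn Δv₁ = |v_a − v₁| = 0.6352 km/s.
At r₂, v₂ = √(μ/r₂) = 3.358 km/s.
Transfer-orbit speed at r₂: v_p = √[μ(2/r₂ − 1/a_t)] = 4.438 km/s.
Second burn Δv₂ = |v₂ − v_p| = 1.080 km/s.
Total Δv = Δv₁ + Δv₂ = 1.715 km/s.

Δv = 1710 m/s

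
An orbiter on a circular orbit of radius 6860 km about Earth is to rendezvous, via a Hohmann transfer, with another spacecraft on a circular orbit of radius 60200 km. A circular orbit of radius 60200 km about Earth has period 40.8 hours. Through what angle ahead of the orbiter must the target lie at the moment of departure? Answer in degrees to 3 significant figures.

From Kepler's third law T² = 4π²r³/μ at r = 60200 km, T = 40.8 hours = 40.8 × 3600 s = 1.4688×10^5 s: μ = 4π²r³/T² = 3.99231×10^5 km³/s².
The Hohmann ellipse has a_t = (r₁ + r₂)/2 = 33530 km.
The half-period of the transfer ellipse is t = π√(a_t³/μ) = 30527 s.
The target's mean motion on its circular orbit is ω₂ = √(μ/r₂³) = 4.2778×10^-5 rad/s.
Angle swept by the target during transfer: ω₂·t = 1.3059 rad = 74.82°.
The orbiter traverses 180° on the transfer ellipse, so the target must lead by 180° − 74.82° = 105°.

φ = 105°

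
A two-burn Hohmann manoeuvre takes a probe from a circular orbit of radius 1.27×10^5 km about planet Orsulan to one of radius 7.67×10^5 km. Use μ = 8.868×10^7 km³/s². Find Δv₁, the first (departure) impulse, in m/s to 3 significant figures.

Δv₁ = 8190 m/s

Semi-major axis of the transfer orbit: a_t = (1.270×10^5 + 7.670×10^5)/2 = 4.470×10^5 km.
Circular speed at r = 1.270×10^5 km: v_c = √(μ/r) = 26.425 km/s.
Transfer-orbit speed at the same r (vis-viva, a = a_t): v_t = √[μ(2/r − 1/a_t)] = 34.614 km/s.
Δv₁ = |v_t − v_c| = |34.614 − 26.425| = 8.189 km/s.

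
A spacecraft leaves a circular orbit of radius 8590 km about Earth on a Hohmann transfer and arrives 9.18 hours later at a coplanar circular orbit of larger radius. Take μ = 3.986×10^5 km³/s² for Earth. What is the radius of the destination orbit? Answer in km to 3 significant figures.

Transfer time t = 9.18 hours = 33048 s, and t = π√(a_t³/μ).
So a_t = (μ t²/π²)^(1/3) = (3.986×10^5 × (33048)² / π²)^(1/3) = 35333 km.
Since a_t = (r₁ + r₂)/2, r₂ = 2a_t − r₁ = 2×35333 − 8590 = 62076 km.

r₂ = 62100 km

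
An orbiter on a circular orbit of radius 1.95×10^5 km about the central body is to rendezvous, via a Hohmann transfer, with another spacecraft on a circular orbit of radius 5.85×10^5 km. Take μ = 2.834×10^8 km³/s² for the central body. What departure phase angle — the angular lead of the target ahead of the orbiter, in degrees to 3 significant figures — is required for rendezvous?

φ = 82.0°

Transfer-ellipse semi-major axis a_t = (r₁ + r₂)/2 = (1.950×10^5 + 5.850×10^5)/2 = 3.900×10^5 km.
The half-period of the transfer ellipse is t = π√(a_t³/μ) = 45450 s.
Target angular speed ω₂ = √(μ/r₂³) = 3.762×10^-5 rad/s.
Angle swept by the target during transfer: ω₂·t = 1.710 rad = 97.98°.
The orbiter traverses 180° on the transfer ellipse, so the target must lead by 180° − 97.98° = 82.0°.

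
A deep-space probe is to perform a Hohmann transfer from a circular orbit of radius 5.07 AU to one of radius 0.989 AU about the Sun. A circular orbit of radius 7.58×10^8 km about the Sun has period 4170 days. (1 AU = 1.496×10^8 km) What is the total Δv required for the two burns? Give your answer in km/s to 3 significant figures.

From Kepler's third law T² = 4π²r³/μ at r = 7.58×10^8 km, T = 4170 days = 4170 × 86400 s = 3.60288×10^8 s: μ = 4π²r³/T² = 1.32455×10^11 km³/s².
In km: r₁ = 5.07 × 1.496×10^8 = 7.58472×10^8 km; r₂ = 0.989 × 1.496×10^8 = 1.479544×10^8 km.
Transfer-ellipse semi-major axis a_t = (r₁ + r₂)/2 = (7.58472×10^8 + 1.479544×10^8)/2 = 4.532132×10^8 km.
At r₁ the circular-orbit speed is v₁ = √(μ/r₁) = 13.2149 km/s.
On the transfer ellipse at r₁, vis-viva equation gives v_a = √[μ(2/r₁ − 1/a_t)] = 7.55052 km/s.
First burn Δv₁ = |v_a − v₁| = 5.664 km/s.
At r₂, v₂ = √(μ/r₂) = 29.921 km/s.
Transfer-orbit speed at r₂: v_p = √[μ(2/r₂ − 1/a_t)] = 38.707 km/s.
Second burn Δv₂ = |v₂ − v_p| = 8.786 km/s.
Δv = Δv₁ + Δv₂ = 5.664 + 8.786 = 14.45 km/s.

Δv = 14.5 km/s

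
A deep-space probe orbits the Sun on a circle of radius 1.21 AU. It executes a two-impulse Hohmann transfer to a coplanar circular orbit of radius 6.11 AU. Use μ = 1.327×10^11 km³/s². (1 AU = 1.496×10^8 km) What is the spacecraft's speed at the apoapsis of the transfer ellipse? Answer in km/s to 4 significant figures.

v = 6.928 km/s

In km: r₁ = 1.21 × 1.496×10^8 = 1.81016×10^8 km; r₂ = 6.11 × 1.496×10^8 = 9.14056×10^8 km.
Transfer-ellipse semi-major axis a_t = (r₁ + r₂)/2 = (1.81016×10^8 + 9.14056×10^8)/2 = 5.47536×10^8 km.
At apoapsis, r = 9.14056×10^8 km.
Applying v² = μ(2/r − 1/a_t): v = 6.928 km/s.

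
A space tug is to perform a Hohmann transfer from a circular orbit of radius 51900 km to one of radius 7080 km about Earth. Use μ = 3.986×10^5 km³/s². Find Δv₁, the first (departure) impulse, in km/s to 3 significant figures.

Δv₁ = 1.41 km/s

Semi-major axis of the transfer orbit: a_t = (51900 + 7080)/2 = 29490 km.
On the circular orbit at r = 51900 km, v_c = √(μ/r) = 2.771 km/s.
Transfer-orbit speed at the same r (vis-viva, a = a_t): v_t = √[μ(2/r − 1/a_t)] = 1.358 km/s.
Δv₁ = |v_t − v_c| = |1.358 − 2.771| = 1.413 km/s.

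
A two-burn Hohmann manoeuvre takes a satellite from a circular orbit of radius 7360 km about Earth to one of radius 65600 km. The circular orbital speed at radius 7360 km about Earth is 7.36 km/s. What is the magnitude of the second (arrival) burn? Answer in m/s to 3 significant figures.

From the circular-orbit relation v² = μ/r at r = 7360 km: μ = v²r = (7.36)² × 7360 = 3.98688×10^5 km³/s².
Transfer-ellipse semi-major axis a_t = (r₁ + r₂)/2 = (7360 + 65600)/2 = 36480 km.
Circular speed at r = 65600 km: v_c = √(μ/r) = 2.465 km/s.
Transfer-orbit speed at the same r (vis-viva, a = a_t): v_t = √[μ(2/r − 1/a_t)] = 1.107 km/s.
Δv₂ = |v_t − v_c| = |1.107 − 2.465| = 1.358 km/s.

Δv₂ = 1360 m/s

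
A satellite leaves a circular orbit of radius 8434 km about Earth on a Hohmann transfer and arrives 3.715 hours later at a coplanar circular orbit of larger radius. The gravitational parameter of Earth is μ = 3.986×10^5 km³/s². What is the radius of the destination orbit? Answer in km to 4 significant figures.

Transfer time t = 3.715 hours = 13374 s, and t = π√(a_t³/μ).
So a_t = (μ t²/π²)^(1/3) = (3.986×10^5 × (13374)² / π²)^(1/3) = 19331 km.
Since a_t = (r₁ + r₂)/2, r₂ = 2a_t − r₁ = 2×19331 − 8434 = 30228 km.

r₂ = 30230 km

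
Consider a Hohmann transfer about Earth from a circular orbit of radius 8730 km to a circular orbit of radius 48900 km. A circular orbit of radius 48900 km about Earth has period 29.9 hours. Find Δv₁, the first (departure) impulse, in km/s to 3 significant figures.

Δv₁ = 2.04 km/s

From Kepler's third law T² = 4π²r³/μ at r = 48900 km, T = 29.9 hours = 29.9 × 3600 s = 1.0764×10^5 s: μ = 4π²r³/T² = 3.98418×10^5 km³/s².
Semi-major axis of the transfer orbit: a_t = (8730 + 48900)/2 = 28815 km.
On the circular orbit at r = 8730 km, v_c = √(μ/r) = 6.756 km/s.
Transfer-orbit speed at the same r (vis-viva, a = a_t): v_t = √[μ(2/r − 1/a_t)] = 8.801 km/s.
Δv₁ = |v_t − v_c| = |8.801 − 6.756| = 2.045 km/s.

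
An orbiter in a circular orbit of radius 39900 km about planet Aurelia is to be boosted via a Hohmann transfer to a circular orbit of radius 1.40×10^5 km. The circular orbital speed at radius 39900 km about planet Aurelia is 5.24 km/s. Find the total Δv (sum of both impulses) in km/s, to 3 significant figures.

From the circular-orbit relation v² = μ/r at r = 39900 km: μ = v²r = (5.24)² × 39900 = 1.09556×10^6 km³/s².
Transfer-ellipse semi-major axis a_t = (r₁ + r₂)/2 = (39900 + 1.400×10^5)/2 = 89950 km.
Circular speed at r₁: v₁ = √(μ/r₁) = √(1.09556×10^6/39900) = 5.24000 km/s.
On the transfer ellipse at r₁, v² = μ(2/r − 1/a) gives v_p = √[μ(2/r₁ − 1/a_t)] = 6.53724 km/s.
First burn Δv₁ = |v_p − v₁| = 1.29724 km/s.
Circular speed at r₂: v₂ = √(μ/r₂) = 2.79739 km/s.
Transfer-orbit speed at r₂: v_a = √[μ(2/r₂ − 1/a_t)] = 1.86311 km/s.
Second burn Δv₂ = |v₂ − v_a| = 0.934280 km/s.
Total Δv = Δv₁ + Δv₂ = 2.232 km/s.

Δv = 2.23 km/s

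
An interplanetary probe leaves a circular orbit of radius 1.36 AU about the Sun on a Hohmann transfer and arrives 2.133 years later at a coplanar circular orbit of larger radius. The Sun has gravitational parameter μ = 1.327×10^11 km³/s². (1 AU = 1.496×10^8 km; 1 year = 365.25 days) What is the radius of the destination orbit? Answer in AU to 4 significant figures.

r₂ = 3.900 AU

In km: r₁ = 1.36 × 1.496×10^8 = 2.03456×10^8 km.
Transfer time t = 2.133 years × 365.25 × 86400 s = 6.73123608×10^7 s, and t = π√(a_t³/μ).
So a_t = (μ t²/π²)^(1/3) = (1.327×10^11 × (6.73123608×10^7)² / π²)^(1/3) = 3.9348×10^8 km.
Since a_t = (r₁ + r₂)/2, r₂ = 2a_t − r₁ = 2×3.9348×10^8 − 2.03456×10^8 = 5.83504×10^8 km.
In AU: r₂ = 5.83504×10^8 / 1.496×10^8 = 3.900 AU.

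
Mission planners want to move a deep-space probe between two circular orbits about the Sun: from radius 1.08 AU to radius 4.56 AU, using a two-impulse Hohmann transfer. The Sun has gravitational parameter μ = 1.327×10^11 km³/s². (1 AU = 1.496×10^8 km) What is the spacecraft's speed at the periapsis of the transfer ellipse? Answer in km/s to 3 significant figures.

In km: r₁ = 1.08 × 1.496×10^8 = 1.61568×10^8 km; r₂ = 4.56 × 1.496×10^8 = 6.82176×10^8 km.
The Hohmann ellipse has a_t = (r₁ + r₂)/2 = 4.21872×10^8 km.
The periapsis of the transfer ellipse is at r = 1.61568×10^8 km.
Applying v² = μ(2/r − 1/a_t): v = 36.44 km/s.

v = 36.4 km/s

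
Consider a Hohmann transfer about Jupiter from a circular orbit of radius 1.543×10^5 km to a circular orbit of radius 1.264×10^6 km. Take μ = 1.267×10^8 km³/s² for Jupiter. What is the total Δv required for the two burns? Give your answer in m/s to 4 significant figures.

Transfer-ellipse semi-major axis a_t = (r₁ + r₂)/2 = (1.543×10^5 + 1.264×10^6)/2 = 7.0915×10^5 km.
Circular speed at r₁: v₁ = √(μ/r₁) = √(1.267×10^8/1.543×10^5) = 28.655 km/s.
On the transfer ellipse at r₁, vis-viva equation gives v_p = √[μ(2/r₁ − 1/a_t)] = 38.257 km/s.
First burn Δv₁ = |v_p − v₁| = 9.602 km/s.
Circular speed at r₂: v₂ = √(μ/r₂) = 10.012 km/s.
Transfer-orbit speed at r₂: v_a = √[μ(2/r₂ − 1/a_t)] = 4.6701 km/s.
Second burn Δv₂ = |v₂ − v_a| = 5.342 km/s.
Total Δv = Δv₁ + Δv₂ = 14.94 km/s.

Δv = 14940 m/s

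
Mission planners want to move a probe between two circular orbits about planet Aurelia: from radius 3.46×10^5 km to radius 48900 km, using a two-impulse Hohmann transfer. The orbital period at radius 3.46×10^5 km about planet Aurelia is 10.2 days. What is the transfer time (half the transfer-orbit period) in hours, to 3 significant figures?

From Kepler's third law T² = 4π²r³/μ at r = 3.46×10^5 km, T = 10.2 days = 10.2 × 86400 s = 8.8128×10^5 s: μ = 4π²r³/T² = 2.10552×10^6 km³/s².
Transfer-ellipse semi-major axis a_t = (r₁ + r₂)/2 = (3.460×10^5 + 48900)/2 = 1.9745×10^5 km.
By Kepler's third law the transfer-orbit period is T = 2π√(a_t³/μ), so t = T/2 = 1.900×10^5 s.
Converting: 1.900×10^5 s ÷ 3600 s/hour = 52.8 hours.

t = 52.8 hours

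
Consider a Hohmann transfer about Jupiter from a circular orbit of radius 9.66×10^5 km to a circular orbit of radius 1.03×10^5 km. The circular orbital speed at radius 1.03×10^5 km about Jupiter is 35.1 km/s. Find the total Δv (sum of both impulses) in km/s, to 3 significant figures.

From the circular-orbit relation v² = μ/r at r = 1.03×10^5 km: μ = v²r = (35.1)² × 1.03×10^5 = 1.26897×10^8 km³/s².
Semi-major axis of the transfer orbit: a_t = (9.660×10^5 + 1.030×10^5)/2 = 5.345×10^5 km.
Circular speed at r₁: v₁ = √(μ/r₁) = √(1.26897×10^8/9.660×10^5) = 11.461 km/s.
Transfer-orbit speed at r₁ (v² = μ(2/r − 1/a)): v_a = √[μ(2/r₁ − 1/a_t)] = 5.0313 km/s.
First burn Δv₁ = |v_a − v₁| = 6.430 km/s.
At r₂, v₂ = √(μ/r₂) = 35.10 km/s.
Transfer-orbit speed at r₂: v_p = √[μ(2/r₂ − 1/a_t)] = 47.19 km/s.
Second burn Δv₂ = |v₂ − v_p| = 12.09 km/s.
Δv = Δv₁ + Δv₂ = 6.430 + 12.09 = 18.52 km/s.

Δv = 18.5 km/s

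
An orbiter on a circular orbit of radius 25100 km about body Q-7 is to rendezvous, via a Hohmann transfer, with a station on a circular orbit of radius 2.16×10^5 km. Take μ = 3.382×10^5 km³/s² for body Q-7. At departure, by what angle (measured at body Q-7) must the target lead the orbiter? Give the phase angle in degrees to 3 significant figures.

Transfer-ellipse semi-major axis a_t = (r₁ + r₂)/2 = (25100 + 2.160×10^5)/2 = 1.2055×10^5 km.
Transfer time t = π√(a_t³/μ) = 2.261×10^5 s.
Target angular speed ω₂ = √(μ/r₂³) = 5.793×10^-6 rad/s.
Angle swept by the target during transfer: ω₂·t = 1.3098 rad = 75.05°.
The orbiter traverses 180° on the transfer ellipse, so the target must lead by 180° − 75.05° = 105°.

φ = 105°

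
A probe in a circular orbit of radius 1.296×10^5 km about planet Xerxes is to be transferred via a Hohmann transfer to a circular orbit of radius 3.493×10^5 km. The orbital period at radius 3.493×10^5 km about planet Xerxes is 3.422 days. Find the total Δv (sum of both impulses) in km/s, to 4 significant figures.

Δv = 4.494 km/s

From Kepler's third law T² = 4π²r³/μ at r = 3.493×10^5 km, T = 3.422 days = 3.422 × 86400 s = 2.956608×10^5 s: μ = 4π²r³/T² = 1.92472×10^7 km³/s².
Transfer-ellipse semi-major axis a_t = (r₁ + r₂)/2 = (1.296×10^5 + 3.493×10^5)/2 = 2.3945×10^5 km.
Circular speed at r₁: v₁ = √(μ/r₁) = √(1.92472×10^7/1.296×10^5) = 12.187 km/s.
Transfer-orbit speed at r₁ (vis-viva equation): v_p = √[μ(2/r₁ − 1/a_t)] = 14.719 km/s.
First burn Δv₁ = |v_p − v₁| = 2.532 km/s.
At r₂, v₂ = √(μ/r₂) = 7.423 km/s.
Transfer-orbit speed at r₂: v_a = √[μ(2/r₂ − 1/a_t)] = 5.461 km/s.
Second burn Δv₂ = |v₂ − v_a| = 1.962 km/s.
Δv = Δv₁ + Δv₂ = 2.532 + 1.962 = 4.494 km/s.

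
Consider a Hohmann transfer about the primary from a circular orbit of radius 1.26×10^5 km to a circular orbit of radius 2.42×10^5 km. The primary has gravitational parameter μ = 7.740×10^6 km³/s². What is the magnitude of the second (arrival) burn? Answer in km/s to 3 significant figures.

The Hohmann ellipse has a_t = (r₁ + r₂)/2 = 1.840×10^5 km.
On the circular orbit at r = 2.420×10^5 km, v_c = √(μ/r) = 5.6554 km/s.
Transfer-orbit speed at the same r (vis-viva, a = a_t): v_t = √[μ(2/r − 1/a_t)] = 4.6799 km/s.
Δv₂ = |v_t − v_c| = |4.6799 − 5.6554| = 0.9755 km/s.

Δv₂ = 0.975 km/s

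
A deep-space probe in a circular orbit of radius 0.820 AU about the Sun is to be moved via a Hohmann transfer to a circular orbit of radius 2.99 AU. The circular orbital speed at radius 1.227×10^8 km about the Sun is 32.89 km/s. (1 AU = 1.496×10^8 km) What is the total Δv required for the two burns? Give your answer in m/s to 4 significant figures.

Δv = 14240 m/s

From the circular-orbit relation v² = μ/r at r = 1.227×10^8 km: μ = v²r = (32.89)² × 1.227×10^8 = 1.32731×10^11 km³/s².
In km: r₁ = 0.820 × 1.496×10^8 = 1.22672×10^8 km; r₂ = 2.99 × 1.496×10^8 = 4.47304×10^8 km.
Transfer-ellipse semi-major axis a_t = (r₁ + r₂)/2 = (1.22672×10^8 + 4.47304×10^8)/2 = 2.84988×10^8 km.
At r₁ the circular-orbit speed is v₁ = √(μ/r₁) = 32.894 km/s.
On the transfer ellipse at r₁, vis-viva equation gives v_p = √[μ(2/r₁ − 1/a_t)] = 41.210 km/s.
First burn Δv₁ = |v_p − v₁| = 8.316 km/s.
At r₂, v₂ = √(μ/r₂) = 17.226 km/s.
Transfer-orbit speed at r₂: v_a = √[μ(2/r₂ − 1/a_t)] = 11.302 km/s.
Second burn Δv₂ = |v₂ − v_a| = 5.924 km/s.
Total Δv = Δv₁ + Δv₂ = 14.24 km/s.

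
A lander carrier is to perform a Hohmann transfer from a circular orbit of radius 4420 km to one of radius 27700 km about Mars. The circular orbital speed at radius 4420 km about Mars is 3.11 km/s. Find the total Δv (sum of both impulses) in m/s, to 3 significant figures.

Δv = 1560 m/s

From the circular-orbit relation v² = μ/r at r = 4420 km: μ = v²r = (3.11)² × 4420 = 42750.7 km³/s².
Semi-major axis of the transfer orbit: a_t = (4420 + 27700)/2 = 16060 km.
At r₁ the circular-orbit speed is v₁ = √(μ/r₁) = 3.1100 km/s.
On the transfer ellipse at r₁, v² = μ(2/r − 1/a) gives v_p = √[μ(2/r₁ − 1/a_t)] = 4.0844 km/s.
First burn Δv₁ = |v_p − v₁| = 0.9744 km/s.
Circular speed at r₂: v₂ = √(μ/r₂) = 1.2423 km/s.
Transfer-orbit speed at r₂: v_a = √[μ(2/r₂ − 1/a_t)] = 0.65173 km/s.
Second burn Δv₂ = |v₂ − v_a| = 0.5906 km/s.
Total Δv = Δv₁ + Δv₂ = 1.565 km/s.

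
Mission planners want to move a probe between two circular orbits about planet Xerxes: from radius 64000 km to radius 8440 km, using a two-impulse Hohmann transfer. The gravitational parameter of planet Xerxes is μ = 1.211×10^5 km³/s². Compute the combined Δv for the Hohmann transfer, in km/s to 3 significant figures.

Δv = 1.96 km/s

The Hohmann ellipse has a_t = (r₁ + r₂)/2 = 36220 km.
At r₁ the circular-orbit speed is v₁ = √(μ/r₁) = 1.3756 km/s.
Transfer-orbit speed at r₁ (vis-viva): v_a = √[μ(2/r₁ − 1/a_t)] = 0.66402 km/s.
First burn Δv₁ = |v_a − v₁| = 0.7116 km/s.
At r₂, v₂ = √(μ/r₂) = 3.788 km/s.
Transfer-orbit speed at r₂: v_p = √[μ(2/r₂ − 1/a_t)] = 5.035 km/s.
Second burn Δv₂ = |v₂ − v_p| = 1.247 km/s.
Δv = Δv₁ + Δv₂ = 0.7116 + 1.247 = 1.959 km/s.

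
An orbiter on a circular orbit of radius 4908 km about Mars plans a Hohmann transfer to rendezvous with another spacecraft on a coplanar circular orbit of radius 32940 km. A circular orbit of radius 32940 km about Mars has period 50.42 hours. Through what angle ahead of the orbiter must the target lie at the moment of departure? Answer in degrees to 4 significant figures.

From Kepler's third law T² = 4π²r³/μ at r = 32940 km, T = 50.42 hours = 50.42 × 3600 s = 1.81512×10^5 s: μ = 4π²r³/T² = 42827.2 km³/s².
The Hohmann ellipse has a_t = (r₁ + r₂)/2 = 18924 km.
Transfer time t = π√(a_t³/μ) = 39520 s.
The target's mean motion on its circular orbit is ω₂ = √(μ/r₂³) = 3.462×10^-5 rad/s.
Angle swept by the target during transfer: ω₂·t = 1.368 rad = 78.38°.
The orbiter traverses 180° on the transfer ellipse, so the target must lead by 180° − 78.38° = 101.6°.

φ = 101.6°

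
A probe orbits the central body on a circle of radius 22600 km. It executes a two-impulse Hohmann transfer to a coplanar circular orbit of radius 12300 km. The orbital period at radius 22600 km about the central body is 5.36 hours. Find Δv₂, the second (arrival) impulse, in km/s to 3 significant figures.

Δv₂ = 1.38 km/s

From Kepler's third law T² = 4π²r³/μ at r = 22600 km, T = 5.36 hours = 5.36 × 3600 s = 19296 s: μ = 4π²r³/T² = 1.22391×10^6 km³/s².
The Hohmann ellipse has a_t = (r₁ + r₂)/2 = 17450 km.
Circular speed at r = 12300 km: v_c = √(μ/r) = 9.9752 km/s.
Transfer-orbit speed at the same r (vis-viva, a = a_t): v_t = √[μ(2/r − 1/a_t)] = 11.352 km/s.
Δv₂ = |v_t − v_c| = |11.352 − 9.9752| = 1.377 km/s.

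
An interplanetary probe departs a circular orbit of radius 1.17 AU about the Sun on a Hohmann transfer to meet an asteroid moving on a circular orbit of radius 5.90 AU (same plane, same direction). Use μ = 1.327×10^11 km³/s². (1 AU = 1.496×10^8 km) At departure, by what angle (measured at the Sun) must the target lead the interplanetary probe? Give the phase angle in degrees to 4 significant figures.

In km: r₁ = 1.17 × 1.496×10^8 = 1.75032×10^8 km; r₂ = 5.90 × 1.496×10^8 = 8.8264×10^8 km.
The Hohmann ellipse has a_t = (r₁ + r₂)/2 = 5.28836×10^8 km.
The half-period of the transfer ellipse is t = π√(a_t³/μ) = 1.049×10^8 s.
Target angular speed ω₂ = √(μ/r₂³) = 1.389×10^-8 rad/s.
Angle swept by the target during transfer: ω₂·t = 1.457 rad = 83.48°.
Arrival is 180° from departure on the ellipse, so φ = 180° − 83.48° = 96.52°.

φ = 96.52°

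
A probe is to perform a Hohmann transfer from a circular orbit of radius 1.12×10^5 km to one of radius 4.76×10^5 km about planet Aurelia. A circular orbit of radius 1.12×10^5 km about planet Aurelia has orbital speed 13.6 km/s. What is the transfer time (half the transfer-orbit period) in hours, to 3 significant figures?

From the circular-orbit relation v² = μ/r at r = 1.12×10^5 km: μ = v²r = (13.6)² × 1.12×10^5 = 2.07155×10^7 km³/s².
Semi-major axis of the transfer orbit: a_t = (1.120×10^5 + 4.760×10^5)/2 = 2.940×10^5 km.
Transfer time t = π√(a_t³/μ) = π√((2.940×10^5)³ / 2.07155×10^7) = 1.100×10^5 s.
Converting: 1.100×10^5 s ÷ 3600 s/hour = 30.6 hours.

t = 30.6 hours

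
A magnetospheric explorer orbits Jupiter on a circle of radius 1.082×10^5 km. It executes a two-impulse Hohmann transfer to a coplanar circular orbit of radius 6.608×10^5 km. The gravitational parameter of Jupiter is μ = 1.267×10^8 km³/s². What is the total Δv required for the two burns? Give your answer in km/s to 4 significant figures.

Δv = 17.14 km/s

The Hohmann ellipse has a_t = (r₁ + r₂)/2 = 3.845×10^5 km.
At r₁ the circular-orbit speed is v₁ = √(μ/r₁) = 34.22 km/s.
Transfer-orbit speed at r₁ (v² = μ(2/r − 1/a)): v_p = √[μ(2/r₁ − 1/a_t)] = 44.86 km/s.
First burn Δv₁ = |v_p − v₁| = 10.64 km/s.
At r₂, v₂ = √(μ/r₂) = 13.8469 km/s.
Transfer-orbit speed at r₂: v_a = √[μ(2/r₂ − 1/a_t)] = 7.34546 km/s.
Second burn Δv₂ = |v₂ − v_a| = 6.501 km/s.
Total Δv = Δv₁ + Δv₂ = 17.14 km/s.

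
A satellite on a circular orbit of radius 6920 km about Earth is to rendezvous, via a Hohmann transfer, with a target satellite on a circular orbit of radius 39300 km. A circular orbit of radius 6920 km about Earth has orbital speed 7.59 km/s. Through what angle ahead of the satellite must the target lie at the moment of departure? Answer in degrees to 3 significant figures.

φ = 98.8°

From the circular-orbit relation v² = μ/r at r = 6920 km: μ = v²r = (7.59)² × 6920 = 3.98648×10^5 km³/s².
The Hohmann ellipse has a_t = (r₁ + r₂)/2 = 23110 km.
The half-period of the transfer ellipse is t = π√(a_t³/μ) = 17480 s.
Target angular speed ω₂ = √(μ/r₂³) = 8.104×10^-5 rad/s.
Angle swept by the target during transfer: ω₂·t = 1.4166 rad = 81.17°.
The satellite traverses 180° on the transfer ellipse, so the target must lead by 180° − 81.17° = 98.8°.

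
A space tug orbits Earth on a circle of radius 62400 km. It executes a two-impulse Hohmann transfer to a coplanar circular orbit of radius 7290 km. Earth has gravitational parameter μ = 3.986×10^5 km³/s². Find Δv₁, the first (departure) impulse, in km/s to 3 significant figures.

Transfer-ellipse semi-major axis a_t = (r₁ + r₂)/2 = (62400 + 7290)/2 = 34845 km.
Circular speed at r = 62400 km: v_c = √(μ/r) = 2.527 km/s.
Transfer-orbit speed at the same r (vis-viva, a = a_t): v_t = √[μ(2/r − 1/a_t)] = 1.156 km/s.
Δv₁ = |v_t − v_c| = |1.156 − 2.527| = 1.371 km/s.

Δv₁ = 1.37 km/s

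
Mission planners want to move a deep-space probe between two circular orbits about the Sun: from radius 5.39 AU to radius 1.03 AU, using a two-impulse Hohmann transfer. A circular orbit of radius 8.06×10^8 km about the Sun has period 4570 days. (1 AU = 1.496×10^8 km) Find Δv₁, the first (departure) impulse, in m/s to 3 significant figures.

Δv₁ = 5560 m/s

From Kepler's third law T² = 4π²r³/μ at r = 8.06×10^8 km, T = 4570 days = 4570 × 86400 s = 3.94848×10^8 s: μ = 4π²r³/T² = 1.32588×10^11 km³/s².
In km: r₁ = 5.39 × 1.496×10^8 = 8.06344×10^8 km; r₂ = 1.03 × 1.496×10^8 = 1.54088×10^8 km.
Semi-major axis of the transfer orbit: a_t = (8.06344×10^8 + 1.54088×10^8)/2 = 4.80216×10^8 km.
Circular speed at r = 8.06344×10^8 km: v_c = √(μ/r) = 12.823 km/s.
Transfer-orbit speed at the same r (vis-viva, a = a_t): v_t = √[μ(2/r − 1/a_t)] = 7.2637 km/s.
Δv₁ = |v_t − v_c| = |7.2637 − 12.823| = 5.559 km/s.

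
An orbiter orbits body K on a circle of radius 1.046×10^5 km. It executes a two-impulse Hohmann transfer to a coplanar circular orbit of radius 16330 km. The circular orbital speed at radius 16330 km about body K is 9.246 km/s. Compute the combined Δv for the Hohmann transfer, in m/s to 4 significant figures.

From the circular-orbit relation v² = μ/r at r = 16330 km: μ = v²r = (9.246)² × 16330 = 1.39603×10^6 km³/s².
Transfer-ellipse semi-major axis a_t = (r₁ + r₂)/2 = (1.046×10^5 + 16330)/2 = 60465 km.
Circular speed at r₁: v₁ = √(μ/r₁) = √(1.39603×10^6/1.046×10^5) = 3.6533 km/s.
Transfer-orbit speed at r₁ (v² = μ(2/r − 1/a)): v_a = √[μ(2/r₁ − 1/a_t)] = 1.8986 km/s.
First burn Δv₁ = |v_a − v₁| = 1.755 km/s.
At r₂, v₂ = √(μ/r₂) = 9.2460 km/s.
Transfer-orbit speed at r₂: v_p = √[μ(2/r₂ − 1/a_t)] = 12.161 km/s.
Second burn Δv₂ = |v₂ − v_p| = 2.915 km/s.
Total Δv = Δv₁ + Δv₂ = 4.670 km/s.

Δv = 4670 m/s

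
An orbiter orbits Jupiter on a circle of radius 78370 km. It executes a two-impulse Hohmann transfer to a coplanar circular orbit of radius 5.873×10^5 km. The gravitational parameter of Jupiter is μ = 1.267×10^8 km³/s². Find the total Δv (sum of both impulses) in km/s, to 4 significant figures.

Semi-major axis of the transfer orbit: a_t = (78370 + 5.873×10^5)/2 = 3.32835×10^5 km.
Circular speed at r₁: v₁ = √(μ/r₁) = √(1.267×10^8/78370) = 40.21 km/s.
Transfer-orbit speed at r₁ (vis-viva): v_p = √[μ(2/r₁ − 1/a_t)] = 53.41 km/s.
First burn Δv₁ = |v_p − v₁| = 13.20 km/s.
Circular speed at r₂: v₂ = √(μ/r₂) = 14.688 km/s.
Transfer-orbit speed at r₂: v_a = √[μ(2/r₂ − 1/a_t)] = 7.1272 km/s.
Second burn Δv₂ = |v₂ − v_a| = 7.561 km/s.
Total Δv = Δv₁ + Δv₂ = 20.76 km/s.

Δv = 20.76 km/s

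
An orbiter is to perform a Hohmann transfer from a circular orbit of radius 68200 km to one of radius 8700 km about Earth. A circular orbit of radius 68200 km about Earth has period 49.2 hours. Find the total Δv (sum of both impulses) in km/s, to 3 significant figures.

From Kepler's third law T² = 4π²r³/μ at r = 68200 km, T = 49.2 hours = 49.2 × 3600 s = 1.7712×10^5 s: μ = 4π²r³/T² = 3.99188×10^5 km³/s².
Semi-major axis of the transfer orbit: a_t = (68200 + 8700)/2 = 38450 km.
At r₁ the circular-orbit speed is v₁ = √(μ/r₁) = 2.4193 km/s.
On the transfer ellipse at r₁, v² = μ(2/r − 1/a) gives v_a = √[μ(2/r₁ − 1/a_t)] = 1.1508 km/s.
First burn Δv₁ = |v_a − v₁| = 1.2685 km/s.
Circular speed at r₂: v₂ = √(μ/r₂) = 6.7738 km/s.
Transfer-orbit speed at r₂: v_p = √[μ(2/r₂ − 1/a_t)] = 9.0214 km/s.
Second burn Δv₂ = |v₂ − v_p| = 2.2476 km/s.
Total Δv = Δv₁ + Δv₂ = 3.516 km/s.

Δv = 3.52 km/s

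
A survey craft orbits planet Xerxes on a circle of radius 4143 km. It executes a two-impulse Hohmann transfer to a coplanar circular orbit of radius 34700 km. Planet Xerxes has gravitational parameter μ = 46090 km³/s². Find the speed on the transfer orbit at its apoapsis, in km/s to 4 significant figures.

v = 0.5323 km/s

Semi-major axis of the transfer orbit: a_t = (4143 + 34700)/2 = 19421.5 km.
At apoapsis, r = 34700 km.
Applying v² = μ(2/r − 1/a_t): v = 0.5323 km/s.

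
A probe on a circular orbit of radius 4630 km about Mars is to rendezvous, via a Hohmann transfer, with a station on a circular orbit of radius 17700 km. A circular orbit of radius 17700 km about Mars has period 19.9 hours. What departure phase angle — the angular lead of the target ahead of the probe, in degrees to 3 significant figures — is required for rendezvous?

φ = 89.8°

From Kepler's third law T² = 4π²r³/μ at r = 17700 km, T = 19.9 hours = 19.9 × 3600 s = 71640 s: μ = 4π²r³/T² = 42654.8 km³/s².
Transfer-ellipse semi-major axis a_t = (r₁ + r₂)/2 = (4630 + 17700)/2 = 11165 km.
The half-period of the transfer ellipse is t = π√(a_t³/μ) = 17950 s.
The target's mean motion on its circular orbit is ω₂ = √(μ/r₂³) = 8.770×10^-5 rad/s.
Angle swept by the target during transfer: ω₂·t = 1.574 rad = 90.18°.
Arrival is 180° from departure on the ellipse, so φ = 180° − 90.18° = 89.8°.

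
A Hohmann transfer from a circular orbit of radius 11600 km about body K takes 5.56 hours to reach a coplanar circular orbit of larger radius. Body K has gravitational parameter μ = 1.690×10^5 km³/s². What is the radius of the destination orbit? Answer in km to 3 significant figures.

r₂ = 26400 km

Transfer time t = 5.56 hours = 20016 s, and t = π√(a_t³/μ).
So a_t = (μ t²/π²)^(1/3) = (1.690×10^5 × (20016)² / π²)^(1/3) = 19001 km.
Since a_t = (r₁ + r₂)/2, r₂ = 2a_t − r₁ = 2×19001 − 11600 = 26402 km.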